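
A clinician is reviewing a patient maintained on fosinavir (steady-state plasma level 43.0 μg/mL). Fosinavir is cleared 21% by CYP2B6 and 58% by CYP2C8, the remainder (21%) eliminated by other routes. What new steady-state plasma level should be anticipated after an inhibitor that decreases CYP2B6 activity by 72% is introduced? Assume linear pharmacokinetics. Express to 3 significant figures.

The CYP2B6 pathway (21% of clearance) is reduced to 0.28× activity: 0.21 × 0.28 = 0.0588.
CYP2C8 (58%) and the residual 21% are unaffected.
New clearance relative to baseline: 0.0588 + 0.58 + 0.21 = 0.8488.
New steady-state plasma level = baseline ÷ relative clearance = 43.0 / 0.8488 = 50.7 μg/mL.

50.7 μg/mL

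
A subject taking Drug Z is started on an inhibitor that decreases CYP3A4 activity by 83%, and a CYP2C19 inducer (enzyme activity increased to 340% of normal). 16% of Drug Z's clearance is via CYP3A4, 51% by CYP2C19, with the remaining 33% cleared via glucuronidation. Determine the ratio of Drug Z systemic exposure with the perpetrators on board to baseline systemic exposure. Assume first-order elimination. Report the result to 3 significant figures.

0.478

CYP3A4: 0.16 × 0.17 = 0.0272
CYP2C19: 0.51 × 3.4 = 1.734
Other: 0.33 (unchanged)
New clearance relative to baseline: 0.0272 + 1.734 + 0.33 = 2.0912.
Systemic exposure ∝ 1/CL: fold-change = 1 / 2.0912 = 0.478.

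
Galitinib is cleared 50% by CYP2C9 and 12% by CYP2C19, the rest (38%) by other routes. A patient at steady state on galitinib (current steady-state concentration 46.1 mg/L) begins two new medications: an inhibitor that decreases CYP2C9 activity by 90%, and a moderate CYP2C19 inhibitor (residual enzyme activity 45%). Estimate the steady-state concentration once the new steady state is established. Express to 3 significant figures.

The CYP2C9 pathway (50% of clearance) drops to 0.1× activity: 0.5 × 0.1 = 0.05.
The CYP2C19 pathway (12% of clearance) drops to 0.45× activity: 0.12 × 0.45 = 0.054.
The remaining 38% of clearance is unaffected.
Relative clearance = 0.05 + 0.054 + 0.38 = 0.484.
New steady-state concentration = 46.1 / 0.484 = 95.2 mg/L (concentration scales inversely with clearance).

95.2 mg/L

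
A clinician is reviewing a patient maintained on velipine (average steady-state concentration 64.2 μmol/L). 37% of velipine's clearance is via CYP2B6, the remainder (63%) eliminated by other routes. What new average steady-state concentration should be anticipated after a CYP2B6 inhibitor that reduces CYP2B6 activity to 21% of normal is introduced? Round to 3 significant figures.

The CYP2B6 pathway (37% of clearance) is reduced to 0.21× activity: 0.37 × 0.21 = 0.0777.
Non-CYP routes (63%) are unchanged.
CL_new/CL_old = 0.0777 + 0.63 = 0.7077.
Average steady-state concentration ∝ 1/CL, so new value = 64.2 / 0.7077 = 90.7 μmol/L.

90.7 μmol/L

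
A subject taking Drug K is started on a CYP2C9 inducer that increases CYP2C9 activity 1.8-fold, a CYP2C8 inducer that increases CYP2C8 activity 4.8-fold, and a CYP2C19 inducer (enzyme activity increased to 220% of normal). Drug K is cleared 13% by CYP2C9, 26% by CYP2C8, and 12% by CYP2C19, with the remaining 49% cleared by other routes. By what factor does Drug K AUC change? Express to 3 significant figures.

The CYP2C9 pathway (13% of clearance) is boosted to 1.8× activity: 0.13 × 1.8 = 0.234.
The CYP2C8 pathway (26% of clearance) is boosted to 4.8× activity: 0.26 × 4.8 = 1.248.
The CYP2C19 pathway (12% of clearance) is boosted to 2.2× activity: 0.12 × 2.2 = 0.264.
Non-CYP routes (49%) are unchanged.
CL_new/CL_old = 0.234 + 1.248 + 0.264 + 0.49 = 2.236.
Because AUC varies inversely with clearance, the combined effect is 1 / 2.236 = 0.447.

0.447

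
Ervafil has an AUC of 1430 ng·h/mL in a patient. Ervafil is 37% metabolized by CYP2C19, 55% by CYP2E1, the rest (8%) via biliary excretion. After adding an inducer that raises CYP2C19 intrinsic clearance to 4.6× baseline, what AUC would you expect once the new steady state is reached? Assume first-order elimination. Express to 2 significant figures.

CYP2C19: 0.37 × 4.6 = 1.702
CYP2E1: 0.55 (unchanged)
Other: 0.08 (unchanged)
New clearance relative to baseline: 1.702 + 0.55 + 0.08 = 2.332.
AUC ∝ 1/CL, so new value = 1430 / 2.332 = 6.1 × 10² ng·h/mL.

6.1 × 10² ng·h/mL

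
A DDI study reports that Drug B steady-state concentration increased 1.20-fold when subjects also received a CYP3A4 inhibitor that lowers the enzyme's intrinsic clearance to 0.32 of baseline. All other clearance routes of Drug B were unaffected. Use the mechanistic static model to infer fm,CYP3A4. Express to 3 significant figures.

Let fm be the CYP3A4 fraction. New clearance relative to baseline = fm × 0.32 + (1 − fm).
Steady-state concentration ratio = 1 / (new CL fraction), so new CL fraction = 1 / 1.20 = 0.8333.
fm × 0.32 + 1 − fm = 0.8333  ⇒  fm × (0.32 − 1) = −0.1667  ⇒  fm = 0.245.

0.245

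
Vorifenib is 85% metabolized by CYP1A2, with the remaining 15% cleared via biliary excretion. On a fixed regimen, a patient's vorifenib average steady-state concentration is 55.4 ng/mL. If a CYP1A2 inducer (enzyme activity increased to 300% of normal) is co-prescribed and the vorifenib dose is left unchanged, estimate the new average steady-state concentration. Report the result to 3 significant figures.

CYP1A2: 0.85 × 3 = 2.55
Other: 0.15 (unchanged)
Relative clearance = 2.55 + 0.15 = 2.7.
New average steady-state concentration = baseline ÷ relative clearance = 55.4 / 2.7 = 20.5 ng/mL.

20.5 ng/mL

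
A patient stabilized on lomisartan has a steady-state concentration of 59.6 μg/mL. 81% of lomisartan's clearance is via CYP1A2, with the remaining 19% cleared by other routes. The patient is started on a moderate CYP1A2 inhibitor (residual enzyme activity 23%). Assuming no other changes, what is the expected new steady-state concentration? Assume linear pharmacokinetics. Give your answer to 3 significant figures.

158 μg/mL

The CYP1A2 pathway (81% of clearance) drops to 0.23× activity: 0.81 × 0.23 = 0.1863.
Non-CYP routes (19%) are unchanged.
CL_new/CL_old = 0.1863 + 0.19 = 0.3763.
New steady-state concentration = baseline ÷ relative clearance = 59.6 / 0.3763 = 158 μg/mL.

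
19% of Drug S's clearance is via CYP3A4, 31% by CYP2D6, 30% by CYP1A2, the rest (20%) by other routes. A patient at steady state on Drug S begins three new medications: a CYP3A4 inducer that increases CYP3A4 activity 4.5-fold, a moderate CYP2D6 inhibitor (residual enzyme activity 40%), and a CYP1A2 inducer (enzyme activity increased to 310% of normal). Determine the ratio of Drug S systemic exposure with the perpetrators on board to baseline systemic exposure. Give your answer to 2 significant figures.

0.47

The CYP3A4 pathway (19% of clearance) rises to 4.5× activity: 0.19 × 4.5 = 0.855.
The CYP2D6 pathway (31% of clearance) is reduced to 0.4× activity: 0.31 × 0.4 = 0.124.
The CYP1A2 pathway (30% of clearance) increases to 3.1× activity: 0.3 × 3.1 = 0.93.
Non-CYP routes (20%) are unchanged.
Relative clearance = 0.855 + 0.124 + 0.93 + 0.2 = 2.109.
Systemic exposure ∝ 1/CL: fold-change = 1 / 2.109 = 0.47.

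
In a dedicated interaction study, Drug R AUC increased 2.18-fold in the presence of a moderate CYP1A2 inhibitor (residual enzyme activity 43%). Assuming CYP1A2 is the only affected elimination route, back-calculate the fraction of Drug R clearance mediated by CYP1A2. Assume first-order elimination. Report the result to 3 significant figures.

Let fm be the CYP1A2 fraction. New clearance relative to baseline = fm × 0.43 + (1 − fm).
AUC ratio = 1 / (new CL fraction), so new CL fraction = 1 / 2.18 = 0.4587.
fm × 0.43 + 1 − fm = 0.4587  ⇒  fm × (0.43 − 1) = −0.5413  ⇒  fm = 0.950.

0.950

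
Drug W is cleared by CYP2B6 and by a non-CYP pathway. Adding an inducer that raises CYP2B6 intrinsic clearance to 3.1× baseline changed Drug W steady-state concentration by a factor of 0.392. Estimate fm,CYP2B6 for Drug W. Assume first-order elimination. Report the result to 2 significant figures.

0.74

CL'/CL = 1 / 0.392 = 2.551
3.1·fm + (1 − fm) = 2.551
fm = (2.551 − 1) / (3.1 − 1) = 0.74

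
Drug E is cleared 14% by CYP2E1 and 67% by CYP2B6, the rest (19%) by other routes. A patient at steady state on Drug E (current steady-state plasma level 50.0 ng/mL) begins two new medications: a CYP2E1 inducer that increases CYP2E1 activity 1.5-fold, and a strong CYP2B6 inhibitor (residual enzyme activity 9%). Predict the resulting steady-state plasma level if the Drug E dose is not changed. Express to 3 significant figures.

The CYP2E1 pathway (14% of clearance) rises to 1.5× activity: 0.14 × 1.5 = 0.21.
The CYP2B6 pathway (67% of clearance) drops to 0.09× activity: 0.67 × 0.09 = 0.0603.
The remaining 19% of clearance is unaffected.
CL_new/CL_old = 0.21 + 0.0603 + 0.19 = 0.4603.
New steady-state plasma level = 50.0 / 0.4603 = 109 ng/mL (concentration scales inversely with clearance).

109 ng/mL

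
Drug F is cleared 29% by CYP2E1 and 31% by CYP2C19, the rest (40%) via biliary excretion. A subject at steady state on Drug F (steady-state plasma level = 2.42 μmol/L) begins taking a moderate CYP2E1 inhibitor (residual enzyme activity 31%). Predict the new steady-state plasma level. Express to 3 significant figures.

CYP2E1: 0.29 × 0.31 = 0.0899
CYP2C19: 0.31 (unchanged)
Other: 0.4 (unchanged)
Relative clearance = 0.0899 + 0.31 + 0.4 = 0.7999.
New steady-state plasma level = baseline ÷ relative clearance = 2.42 / 0.7999 = 3.03 μmol/L.

3.03 μmol/L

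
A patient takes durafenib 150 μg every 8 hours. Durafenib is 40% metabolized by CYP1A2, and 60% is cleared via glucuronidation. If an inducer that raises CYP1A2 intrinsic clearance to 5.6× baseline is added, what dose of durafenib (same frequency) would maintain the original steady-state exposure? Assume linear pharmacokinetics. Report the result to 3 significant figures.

426 μg

The CYP1A2 pathway (40% of clearance) is boosted to 5.6× activity: 0.4 × 5.6 = 2.24.
The remaining 60% of clearance is unaffected.
Relative clearance = 2.24 + 0.6 = 2.84.
To maintain the same steady-state level, dose must scale with clearance: new dose = 150 × 2.84 = 426 μg.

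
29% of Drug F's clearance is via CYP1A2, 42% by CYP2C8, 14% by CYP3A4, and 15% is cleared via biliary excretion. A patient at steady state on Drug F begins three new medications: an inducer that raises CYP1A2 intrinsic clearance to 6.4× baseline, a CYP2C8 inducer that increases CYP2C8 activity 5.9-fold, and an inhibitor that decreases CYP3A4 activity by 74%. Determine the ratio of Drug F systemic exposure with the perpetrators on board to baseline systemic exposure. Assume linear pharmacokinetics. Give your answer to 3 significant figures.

0.221

CYP1A2: 0.29 × 6.4 = 1.856
CYP2C8: 0.42 × 5.9 = 2.478
CYP3A4: 0.14 × 0.26 = 0.0364
Other: 0.15 (unchanged)
New clearance relative to baseline: 1.856 + 2.478 + 0.0364 + 0.15 = 4.5204.
Because systemic exposure varies inversely with clearance, the combined effect is 1 / 4.5204 = 0.221.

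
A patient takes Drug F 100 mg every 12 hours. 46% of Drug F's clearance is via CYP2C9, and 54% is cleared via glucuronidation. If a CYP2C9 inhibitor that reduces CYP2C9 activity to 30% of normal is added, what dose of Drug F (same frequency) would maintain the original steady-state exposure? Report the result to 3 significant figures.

The CYP2C9 pathway (46% of clearance) is reduced to 0.3× activity: 0.46 × 0.3 = 0.138.
The remaining 54% of clearance is unaffected.
CL_new/CL_old = 0.138 + 0.54 = 0.678.
To maintain the same steady-state level, dose must scale with clearance: new dose = 100 × 0.678 = 67.8 mg.

67.8 mg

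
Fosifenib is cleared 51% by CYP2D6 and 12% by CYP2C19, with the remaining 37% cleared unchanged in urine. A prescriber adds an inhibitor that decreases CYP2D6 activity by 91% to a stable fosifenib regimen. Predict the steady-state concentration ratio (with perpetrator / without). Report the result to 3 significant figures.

1.87

The CYP2D6 pathway (51% of clearance) is reduced to 0.09× activity: 0.51 × 0.09 = 0.0459.
CYP2C19 (12%) and the residual 37% are unaffected.
CL_new/CL_old = 0.0459 + 0.12 + 0.37 = 0.5359.
Steady-state concentration ratio = CL_old/CL_new = 1 / 0.5359 = 1.87.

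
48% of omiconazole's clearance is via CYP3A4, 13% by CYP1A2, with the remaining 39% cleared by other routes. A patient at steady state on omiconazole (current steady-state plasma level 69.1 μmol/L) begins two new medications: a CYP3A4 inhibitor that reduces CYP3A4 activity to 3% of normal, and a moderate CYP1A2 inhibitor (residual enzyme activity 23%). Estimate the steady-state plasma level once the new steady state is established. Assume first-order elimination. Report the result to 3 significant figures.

159 μmol/L

The CYP3A4 pathway (48% of clearance) drops to 0.03× activity: 0.48 × 0.03 = 0.0144.
The CYP1A2 pathway (13% of clearance) falls to 0.23× activity: 0.13 × 0.23 = 0.0299.
Non-CYP routes (39%) are unchanged.
New clearance relative to baseline: 0.0144 + 0.0299 + 0.39 = 0.4343.
Steady-state plasma level ∝ 1/CL: new value = 69.1 / 0.4343 = 159 μmol/L.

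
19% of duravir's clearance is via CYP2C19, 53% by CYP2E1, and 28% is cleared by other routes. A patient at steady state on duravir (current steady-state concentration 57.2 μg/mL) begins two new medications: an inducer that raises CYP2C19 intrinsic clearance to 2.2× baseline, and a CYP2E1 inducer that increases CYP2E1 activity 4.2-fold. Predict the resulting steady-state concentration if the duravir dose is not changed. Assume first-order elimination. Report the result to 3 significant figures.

The CYP2C19 pathway (19% of clearance) rises to 2.2× activity: 0.19 × 2.2 = 0.418.
The CYP2E1 pathway (53% of clearance) is boosted to 4.2× activity: 0.53 × 4.2 = 2.226.
Non-CYP routes (28%) are unchanged.
New clearance relative to baseline: 0.418 + 2.226 + 0.28 = 2.924.
New steady-state concentration = 57.2 / 2.924 = 19.6 μg/mL (concentration scales inversely with clearance).

19.6 μg/mL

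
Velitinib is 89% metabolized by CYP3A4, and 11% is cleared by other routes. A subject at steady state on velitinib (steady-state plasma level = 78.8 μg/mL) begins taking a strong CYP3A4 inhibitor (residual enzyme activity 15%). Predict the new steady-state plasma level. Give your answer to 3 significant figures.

The CYP3A4 pathway (89% of clearance) falls to 0.15× activity: 0.89 × 0.15 = 0.1335.
The remaining 11% of clearance is unaffected.
Relative clearance = 0.1335 + 0.11 = 0.2435.
New steady-state plasma level = baseline ÷ relative clearance = 78.8 / 0.2435 = 324 μg/mL.

324 μg/mL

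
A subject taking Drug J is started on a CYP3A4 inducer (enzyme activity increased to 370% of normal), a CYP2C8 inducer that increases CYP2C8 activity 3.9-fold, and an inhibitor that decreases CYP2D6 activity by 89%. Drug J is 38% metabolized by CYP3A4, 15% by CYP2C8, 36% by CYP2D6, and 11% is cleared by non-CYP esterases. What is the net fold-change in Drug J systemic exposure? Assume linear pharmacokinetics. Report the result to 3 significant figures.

0.467

The CYP3A4 pathway (38% of clearance) is boosted to 3.7× activity: 0.38 × 3.7 = 1.406.
The CYP2C8 pathway (15% of clearance) rises to 3.9× activity: 0.15 × 3.9 = 0.585.
The CYP2D6 pathway (36% of clearance) is reduced to 0.11× activity: 0.36 × 0.11 = 0.0396.
Non-CYP routes (11%) are unchanged.
New clearance relative to baseline: 1.406 + 0.585 + 0.0396 + 0.11 = 2.1406.
Net systemic exposure ratio = 1 / 2.1406 = 0.467.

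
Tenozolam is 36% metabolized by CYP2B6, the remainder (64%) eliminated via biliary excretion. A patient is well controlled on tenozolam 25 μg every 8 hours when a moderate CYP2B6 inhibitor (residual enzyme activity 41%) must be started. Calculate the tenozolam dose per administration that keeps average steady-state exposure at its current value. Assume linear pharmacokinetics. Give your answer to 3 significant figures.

The CYP2B6 pathway (36% of clearance) is reduced to 0.41× activity: 0.36 × 0.41 = 0.1476.
Non-CYP routes (64%) are unchanged.
Relative clearance = 0.1476 + 0.64 = 0.7876.
To maintain the same steady-state level, dose must scale with clearance: new dose = 25 × 0.7876 = 19.7 μg.

19.7 μg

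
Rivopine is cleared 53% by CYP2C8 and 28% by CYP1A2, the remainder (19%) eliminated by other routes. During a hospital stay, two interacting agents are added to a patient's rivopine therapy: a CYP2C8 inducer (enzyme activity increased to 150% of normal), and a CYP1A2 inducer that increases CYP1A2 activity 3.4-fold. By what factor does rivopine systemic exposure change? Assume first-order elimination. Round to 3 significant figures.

0.516

The CYP2C8 pathway (53% of clearance) increases to 1.5× activity: 0.53 × 1.5 = 0.795.
The CYP1A2 pathway (28% of clearance) rises to 3.4× activity: 0.28 × 3.4 = 0.952.
Non-CYP routes (19%) are unchanged.
New clearance relative to baseline: 0.795 + 0.952 + 0.19 = 1.937.
Because systemic exposure varies inversely with clearance, the combined effect is 1 / 1.937 = 0.516.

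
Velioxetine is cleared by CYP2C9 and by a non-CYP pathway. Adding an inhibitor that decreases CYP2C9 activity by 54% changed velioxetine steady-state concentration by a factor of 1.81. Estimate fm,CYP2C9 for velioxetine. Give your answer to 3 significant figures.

Let x = fm,CYP2C9. Because steady-state concentration ∝ 1/CL, relative clearance fell to 1/1.81 = 0.5525.
Setting x·0.46 + (1 − x) = 0.5525 and solving: x = (0.5525 − 1)/(0.46 − 1) = 0.829.

0.829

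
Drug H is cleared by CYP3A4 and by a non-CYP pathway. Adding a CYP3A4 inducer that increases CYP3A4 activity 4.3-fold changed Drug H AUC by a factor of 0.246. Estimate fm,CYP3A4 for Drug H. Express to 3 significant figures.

0.929

Write x for the fraction cleared via CYP3A4. The observed AUC change means clearance rose to 1/0.246 = 4.065 of baseline.
Only the CYP3A4 route changed, so 4.065 = x·4.3 + (1 − x), giving x = 0.929.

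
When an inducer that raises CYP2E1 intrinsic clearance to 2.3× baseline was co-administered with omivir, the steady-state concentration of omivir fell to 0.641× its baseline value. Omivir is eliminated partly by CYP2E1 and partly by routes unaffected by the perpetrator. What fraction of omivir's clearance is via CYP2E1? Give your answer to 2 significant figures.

Let fm be the CYP2E1 fraction. New clearance relative to baseline = fm × 2.3 + (1 − fm).
Steady-state concentration ratio = 1 / (new CL fraction), so new CL fraction = 1 / 0.641 = 1.56.
fm × 2.3 + 1 − fm = 1.56  ⇒  fm × (2.3 − 1) = 0.5601  ⇒  fm = 0.43.

0.43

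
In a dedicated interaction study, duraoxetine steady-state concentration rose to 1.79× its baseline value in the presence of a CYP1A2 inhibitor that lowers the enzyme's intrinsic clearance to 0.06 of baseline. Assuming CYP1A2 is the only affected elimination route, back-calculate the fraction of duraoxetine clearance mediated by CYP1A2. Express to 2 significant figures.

0.47

Call the CYP1A2 fraction fm. After the interaction, CL_new/CL_old = fm × 0.06 + (1 − fm).
Steady-state concentration ratio = 1 / (new CL fraction), so new CL fraction = 1 / 1.79 = 0.5587.
fm × 0.06 + 1 − fm = 0.5587  ⇒  fm × (0.06 − 1) = −0.4413  ⇒  fm = 0.47.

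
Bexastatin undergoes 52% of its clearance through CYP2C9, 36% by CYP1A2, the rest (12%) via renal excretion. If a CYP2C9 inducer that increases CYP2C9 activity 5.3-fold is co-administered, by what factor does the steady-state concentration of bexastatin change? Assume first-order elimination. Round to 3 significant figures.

0.309

The CYP2C9 pathway (52% of clearance) is boosted to 5.3× activity: 0.52 × 5.3 = 2.756.
CYP1A2 (36%) and the residual 12% are unaffected.
CL_new/CL_old = 2.756 + 0.36 + 0.12 = 3.236.
Steady-state concentration is inversely proportional to clearance, so the fold-change is 1 / 3.236 = 0.309.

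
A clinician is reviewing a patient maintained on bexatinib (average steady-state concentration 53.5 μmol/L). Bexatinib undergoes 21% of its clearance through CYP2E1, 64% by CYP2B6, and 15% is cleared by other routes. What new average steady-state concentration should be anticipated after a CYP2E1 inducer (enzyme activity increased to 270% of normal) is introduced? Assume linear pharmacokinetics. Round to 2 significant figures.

39 μmol/L

The CYP2E1 pathway (21% of clearance) rises to 2.7× activity: 0.21 × 2.7 = 0.567.
CYP2B6 (64%) and the residual 15% are unaffected.
CL_new/CL_old = 0.567 + 0.64 + 0.15 = 1.357.
Average steady-state concentration ∝ 1/CL, so new value = 53.5 / 1.357 = 39 μmol/L.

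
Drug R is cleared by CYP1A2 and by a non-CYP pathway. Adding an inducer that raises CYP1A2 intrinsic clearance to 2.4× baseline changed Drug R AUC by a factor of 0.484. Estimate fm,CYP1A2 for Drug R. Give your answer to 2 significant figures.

0.76

Call the CYP1A2 fraction fm. After the interaction, CL_new/CL_old = fm × 2.4 + (1 − fm).
AUC ratio = 1 / (new CL fraction), so new CL fraction = 1 / 0.484 = 2.066.
fm × 2.4 + 1 − fm = 2.066  ⇒  fm × (2.4 − 1) = 1.066  ⇒  fm = 0.76.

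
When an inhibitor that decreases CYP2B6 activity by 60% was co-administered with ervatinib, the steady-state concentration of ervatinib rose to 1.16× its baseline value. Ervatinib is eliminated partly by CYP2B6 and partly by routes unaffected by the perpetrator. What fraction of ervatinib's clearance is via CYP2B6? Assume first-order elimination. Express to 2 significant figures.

Write x for the fraction cleared via CYP2B6. The observed steady-state concentration change means clearance fell to 1/1.16 = 0.8621 of baseline.
Only the CYP2B6 route changed, so 0.8621 = x·0.4 + (1 − x), giving x = 0.23.

0.23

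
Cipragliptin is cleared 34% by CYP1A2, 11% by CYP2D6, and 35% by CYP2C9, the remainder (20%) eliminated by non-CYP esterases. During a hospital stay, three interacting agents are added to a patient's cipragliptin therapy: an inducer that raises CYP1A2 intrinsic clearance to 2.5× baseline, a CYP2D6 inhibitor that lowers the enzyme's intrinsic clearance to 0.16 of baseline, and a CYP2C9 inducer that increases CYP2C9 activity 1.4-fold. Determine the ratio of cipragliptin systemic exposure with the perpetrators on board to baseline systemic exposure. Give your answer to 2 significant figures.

The CYP1A2 pathway (34% of clearance) increases to 2.5× activity: 0.34 × 2.5 = 0.85.
The CYP2D6 pathway (11% of clearance) drops to 0.16× activity: 0.11 × 0.16 = 0.0176.
The CYP2C9 pathway (35% of clearance) rises to 1.4× activity: 0.35 × 1.4 = 0.49.
Non-CYP routes (20%) are unchanged.
New clearance relative to baseline: 0.85 + 0.0176 + 0.49 + 0.2 = 1.5576.
Net systemic exposure ratio = 1 / 1.5576 = 0.64.

0.64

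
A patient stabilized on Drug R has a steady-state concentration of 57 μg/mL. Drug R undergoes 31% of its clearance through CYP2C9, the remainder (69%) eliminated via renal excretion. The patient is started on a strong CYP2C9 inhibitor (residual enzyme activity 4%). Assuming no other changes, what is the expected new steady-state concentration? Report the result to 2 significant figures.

81 μg/mL

The CYP2C9 pathway (31% of clearance) falls to 0.04× activity: 0.31 × 0.04 = 0.0124.
The remaining 69% of clearance is unaffected.
CL_new/CL_old = 0.0124 + 0.69 = 0.7024.
With dosing unchanged, steady-state concentration scales as 1/CL: 57 / 0.7024 = 81 μg/mL.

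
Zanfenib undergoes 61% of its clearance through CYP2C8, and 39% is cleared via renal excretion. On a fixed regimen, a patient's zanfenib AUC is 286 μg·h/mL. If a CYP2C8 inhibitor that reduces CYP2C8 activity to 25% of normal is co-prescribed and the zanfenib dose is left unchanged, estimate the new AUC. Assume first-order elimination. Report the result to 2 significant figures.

The CYP2C8 pathway (61% of clearance) is reduced to 0.25× activity: 0.61 × 0.25 = 0.1525.
Non-CYP routes (39%) are unchanged.
Relative clearance = 0.1525 + 0.39 = 0.5425.
With dosing unchanged, AUC scales as 1/CL: 286 / 0.5425 = 5.3 × 10² μg·h/mL.

5.3 × 10² μg·h/mL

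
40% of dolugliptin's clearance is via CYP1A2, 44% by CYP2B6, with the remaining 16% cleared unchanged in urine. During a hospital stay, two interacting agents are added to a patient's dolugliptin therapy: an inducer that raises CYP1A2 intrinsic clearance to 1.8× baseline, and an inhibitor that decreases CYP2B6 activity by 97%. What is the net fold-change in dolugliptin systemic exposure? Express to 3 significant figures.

1.12

The CYP1A2 pathway (40% of clearance) increases to 1.8× activity: 0.4 × 1.8 = 0.72.
The CYP2B6 pathway (44% of clearance) drops to 0.03× activity: 0.44 × 0.03 = 0.0132.
Non-CYP routes (16%) are unchanged.
New clearance relative to baseline: 0.72 + 0.0132 + 0.16 = 0.8932.
Systemic exposure ∝ 1/CL: fold-change = 1 / 0.8932 = 1.12.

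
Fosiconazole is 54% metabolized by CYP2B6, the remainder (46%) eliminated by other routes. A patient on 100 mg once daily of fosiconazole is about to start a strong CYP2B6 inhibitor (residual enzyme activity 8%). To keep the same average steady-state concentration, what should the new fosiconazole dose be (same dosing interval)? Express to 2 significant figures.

50 mg

The CYP2B6 pathway (54% of clearance) falls to 0.08× activity: 0.54 × 0.08 = 0.0432.
Non-CYP routes (46%) are unchanged.
Relative clearance = 0.0432 + 0.46 = 0.5032.
Css,avg = (dose rate)/CL, so holding Css fixed requires dose ∝ CL: 100 × 0.5032 = 50 mg.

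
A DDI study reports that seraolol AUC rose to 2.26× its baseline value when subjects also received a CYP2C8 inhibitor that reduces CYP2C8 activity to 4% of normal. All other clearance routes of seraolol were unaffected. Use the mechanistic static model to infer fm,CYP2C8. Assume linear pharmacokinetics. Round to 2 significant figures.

0.58

Call the CYP2C8 fraction fm. After the interaction, CL_new/CL_old = fm × 0.04 + (1 − fm).
AUC ratio = 1 / (new CL fraction), so new CL fraction = 1 / 2.26 = 0.4425.
fm × 0.04 + 1 − fm = 0.4425  ⇒  fm × (0.04 − 1) = −0.5575  ⇒  fm = 0.58.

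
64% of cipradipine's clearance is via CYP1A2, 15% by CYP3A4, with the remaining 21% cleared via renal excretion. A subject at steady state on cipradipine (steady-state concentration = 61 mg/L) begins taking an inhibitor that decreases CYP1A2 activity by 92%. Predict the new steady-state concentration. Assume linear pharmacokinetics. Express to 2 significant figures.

1.5 × 10² mg/L

The CYP1A2 pathway (64% of clearance) is reduced to 0.08× activity: 0.64 × 0.08 = 0.0512.
CYP3A4 (15%) and the residual 21% are unaffected.
CL_new/CL_old = 0.0512 + 0.15 + 0.21 = 0.4112.
With dosing unchanged, steady-state concentration scales as 1/CL: 61 / 0.4112 = 1.5 × 10² mg/L.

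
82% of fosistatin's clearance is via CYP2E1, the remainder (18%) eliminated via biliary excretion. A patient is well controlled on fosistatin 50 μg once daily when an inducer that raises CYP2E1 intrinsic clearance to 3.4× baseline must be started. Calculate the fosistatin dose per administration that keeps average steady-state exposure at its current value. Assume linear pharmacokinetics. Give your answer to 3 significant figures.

148 μg

The CYP2E1 pathway (82% of clearance) rises to 3.4× activity: 0.82 × 3.4 = 2.788.
Non-CYP routes (18%) are unchanged.
Relative clearance = 2.788 + 0.18 = 2.968.
Css,avg = (dose rate)/CL, so holding Css fixed requires dose ∝ CL: 50 × 2.968 = 148 μg.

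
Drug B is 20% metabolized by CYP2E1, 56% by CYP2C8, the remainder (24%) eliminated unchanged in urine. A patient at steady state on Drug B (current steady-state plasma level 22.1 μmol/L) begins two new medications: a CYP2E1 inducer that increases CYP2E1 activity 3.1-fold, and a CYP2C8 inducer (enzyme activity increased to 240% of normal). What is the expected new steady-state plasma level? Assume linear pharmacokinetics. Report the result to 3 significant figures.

CYP2E1: 0.2 × 3.1 = 0.62
CYP2C8: 0.56 × 2.4 = 1.344
Other: 0.24 (unchanged)
New clearance relative to baseline: 0.62 + 1.344 + 0.24 = 2.204.
New steady-state plasma level = 22.1 / 2.204 = 10.0 μmol/L (concentration scales inversely with clearance).

10.0 μmol/L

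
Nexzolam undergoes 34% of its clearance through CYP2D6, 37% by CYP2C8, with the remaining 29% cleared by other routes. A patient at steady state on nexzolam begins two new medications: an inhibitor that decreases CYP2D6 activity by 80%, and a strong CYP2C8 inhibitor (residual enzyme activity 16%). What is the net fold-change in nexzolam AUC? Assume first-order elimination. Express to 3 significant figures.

2.40

The CYP2D6 pathway (34% of clearance) falls to 0.2× activity: 0.34 × 0.2 = 0.068.
The CYP2C8 pathway (37% of clearance) falls to 0.16× activity: 0.37 × 0.16 = 0.0592.
The remaining 29% of clearance is unaffected.
Relative clearance = 0.068 + 0.0592 + 0.29 = 0.4172.
AUC ∝ 1/CL: fold-change = 1 / 0.4172 = 2.40.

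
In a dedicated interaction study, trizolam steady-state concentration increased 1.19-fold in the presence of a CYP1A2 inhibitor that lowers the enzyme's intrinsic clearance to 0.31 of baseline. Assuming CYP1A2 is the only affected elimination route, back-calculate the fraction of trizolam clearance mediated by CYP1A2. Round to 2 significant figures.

Let x = fm,CYP1A2. Because steady-state concentration ∝ 1/CL, relative clearance fell to 1/1.19 = 0.8403.
Setting x·0.31 + (1 − x) = 0.8403 and solving: x = (0.8403 − 1)/(0.31 − 1) = 0.23.

0.23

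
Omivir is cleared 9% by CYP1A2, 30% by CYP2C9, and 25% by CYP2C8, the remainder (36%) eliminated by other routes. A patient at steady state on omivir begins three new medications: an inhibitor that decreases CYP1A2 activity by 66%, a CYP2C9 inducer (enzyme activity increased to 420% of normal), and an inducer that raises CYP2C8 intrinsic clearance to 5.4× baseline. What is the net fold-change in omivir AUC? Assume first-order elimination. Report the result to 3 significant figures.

0.333

The CYP1A2 pathway (9% of clearance) drops to 0.34× activity: 0.09 × 0.34 = 0.0306.
The CYP2C9 pathway (30% of clearance) rises to 4.2× activity: 0.3 × 4.2 = 1.26.
The CYP2C8 pathway (25% of clearance) rises to 5.4× activity: 0.25 × 5.4 = 1.35.
Non-CYP routes (36%) are unchanged.
CL_new/CL_old = 0.0306 + 1.26 + 1.35 + 0.36 = 3.0006.
Net AUC ratio = 1 / 3.0006 = 0.333.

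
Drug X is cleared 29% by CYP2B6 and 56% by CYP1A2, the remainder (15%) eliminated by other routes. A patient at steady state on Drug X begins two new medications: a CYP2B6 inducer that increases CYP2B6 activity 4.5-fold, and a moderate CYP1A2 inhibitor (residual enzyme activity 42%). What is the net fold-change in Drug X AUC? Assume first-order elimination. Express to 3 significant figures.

CYP2B6: 0.29 × 4.5 = 1.305
CYP1A2: 0.56 × 0.42 = 0.2352
Other: 0.15 (unchanged)
New clearance relative to baseline: 1.305 + 0.2352 + 0.15 = 1.6902.
AUC ∝ 1/CL: fold-change = 1 / 1.6902 = 0.592.

0.592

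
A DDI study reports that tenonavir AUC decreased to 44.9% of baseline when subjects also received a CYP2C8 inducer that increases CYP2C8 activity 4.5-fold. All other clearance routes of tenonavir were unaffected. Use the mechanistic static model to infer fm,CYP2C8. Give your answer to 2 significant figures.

0.35

Call the CYP2C8 fraction fm. After the interaction, CL_new/CL_old = fm × 4.5 + (1 − fm).
AUC ratio = 1 / (new CL fraction), so new CL fraction = 1 / 0.449 = 2.227.
fm × 4.5 + 1 − fm = 2.227  ⇒  fm × (4.5 − 1) = 1.227  ⇒  fm = 0.35.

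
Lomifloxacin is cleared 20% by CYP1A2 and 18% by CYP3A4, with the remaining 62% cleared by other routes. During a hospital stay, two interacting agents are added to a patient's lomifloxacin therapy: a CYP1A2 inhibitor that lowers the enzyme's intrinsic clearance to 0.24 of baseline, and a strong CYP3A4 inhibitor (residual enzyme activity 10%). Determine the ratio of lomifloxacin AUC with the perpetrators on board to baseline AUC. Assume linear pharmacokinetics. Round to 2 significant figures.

CYP1A2: 0.2 × 0.24 = 0.048
CYP3A4: 0.18 × 0.1 = 0.018
Other: 0.62 (unchanged)
Relative clearance = 0.048 + 0.018 + 0.62 = 0.686.
AUC ∝ 1/CL: fold-change = 1 / 0.686 = 1.5.

1.5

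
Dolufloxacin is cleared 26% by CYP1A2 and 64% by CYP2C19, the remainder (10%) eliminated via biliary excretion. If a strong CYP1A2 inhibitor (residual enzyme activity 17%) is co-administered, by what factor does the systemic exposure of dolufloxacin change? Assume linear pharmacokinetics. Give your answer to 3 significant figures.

1.28

The CYP1A2 pathway (26% of clearance) is reduced to 0.17× activity: 0.26 × 0.17 = 0.0442.
CYP2C19 (64%) and the residual 10% are unaffected.
New clearance relative to baseline: 0.0442 + 0.64 + 0.1 = 0.7842.
Since systemic exposure ∝ 1/CL, the ratio is 1 / 0.7842 = 1.28.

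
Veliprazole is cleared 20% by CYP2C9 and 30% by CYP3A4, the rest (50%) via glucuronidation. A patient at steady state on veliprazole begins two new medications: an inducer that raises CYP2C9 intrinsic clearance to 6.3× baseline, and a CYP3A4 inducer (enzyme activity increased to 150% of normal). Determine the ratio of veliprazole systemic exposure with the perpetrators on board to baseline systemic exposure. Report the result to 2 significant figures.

0.45

The CYP2C9 pathway (20% of clearance) increases to 6.3× activity: 0.2 × 6.3 = 1.26.
The CYP3A4 pathway (30% of clearance) rises to 1.5× activity: 0.3 × 1.5 = 0.45.
The remaining 50% of clearance is unaffected.
CL_new/CL_old = 1.26 + 0.45 + 0.5 = 2.21.
Because systemic exposure varies inversely with clearance, the combined effect is 1 / 2.21 = 0.45.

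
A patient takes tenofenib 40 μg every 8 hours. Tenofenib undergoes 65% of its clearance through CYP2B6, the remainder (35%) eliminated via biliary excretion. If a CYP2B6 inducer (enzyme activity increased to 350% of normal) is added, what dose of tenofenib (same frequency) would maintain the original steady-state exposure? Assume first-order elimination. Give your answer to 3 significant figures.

The CYP2B6 pathway (65% of clearance) increases to 3.5× activity: 0.65 × 3.5 = 2.275.
The remaining 35% of clearance is unaffected.
New clearance relative to baseline: 2.275 + 0.35 = 2.625.
To maintain the same steady-state level, dose must scale with clearance: new dose = 40 × 2.625 = 105 μg.

105 μg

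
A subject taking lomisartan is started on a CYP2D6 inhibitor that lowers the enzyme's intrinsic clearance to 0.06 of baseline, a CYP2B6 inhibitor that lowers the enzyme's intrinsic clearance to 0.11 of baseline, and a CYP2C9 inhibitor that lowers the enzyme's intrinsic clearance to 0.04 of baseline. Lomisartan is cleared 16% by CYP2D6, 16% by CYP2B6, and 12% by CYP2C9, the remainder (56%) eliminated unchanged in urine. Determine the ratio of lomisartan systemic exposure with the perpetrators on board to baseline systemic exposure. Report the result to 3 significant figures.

1.69

The CYP2D6 pathway (16% of clearance) drops to 0.06× activity: 0.16 × 0.06 = 0.0096.
The CYP2B6 pathway (16% of clearance) drops to 0.11× activity: 0.16 × 0.11 = 0.0176.
The CYP2C9 pathway (12% of clearance) is reduced to 0.04× activity: 0.12 × 0.04 = 0.0048.
Non-CYP routes (56%) are unchanged.
New clearance relative to baseline: 0.0096 + 0.0176 + 0.0048 + 0.56 = 0.592.
Systemic exposure ∝ 1/CL: fold-change = 1 / 0.592 = 1.69.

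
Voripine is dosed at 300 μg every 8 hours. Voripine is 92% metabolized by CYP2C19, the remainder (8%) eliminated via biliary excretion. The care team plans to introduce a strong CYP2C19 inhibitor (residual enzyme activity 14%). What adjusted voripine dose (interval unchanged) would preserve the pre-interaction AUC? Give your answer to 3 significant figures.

CYP2C19: 0.92 × 0.14 = 0.1288
Other: 0.08 (unchanged)
CL_new/CL_old = 0.1288 + 0.08 = 0.2088.
Exposure is unchanged when dose changes in proportion to clearance. New dose = 300 μg × 0.2088 = 62.6 μg.

62.6 μg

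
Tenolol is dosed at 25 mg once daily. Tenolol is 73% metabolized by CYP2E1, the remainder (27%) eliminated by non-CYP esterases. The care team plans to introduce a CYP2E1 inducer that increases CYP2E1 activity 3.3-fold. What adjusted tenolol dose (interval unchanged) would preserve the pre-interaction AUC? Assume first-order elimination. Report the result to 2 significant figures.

67 mg

CYP2E1: 0.73 × 3.3 = 2.409
Other: 0.27 (unchanged)
Relative clearance = 2.409 + 0.27 = 2.679.
To maintain the same steady-state level, dose must scale with clearance: new dose = 25 × 2.679 = 67 mg.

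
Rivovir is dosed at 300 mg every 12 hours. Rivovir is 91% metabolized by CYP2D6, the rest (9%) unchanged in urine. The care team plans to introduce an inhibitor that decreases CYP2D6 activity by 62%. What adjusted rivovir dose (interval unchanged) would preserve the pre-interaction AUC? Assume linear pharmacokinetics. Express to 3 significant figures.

The CYP2D6 pathway (91% of clearance) is reduced to 0.38× activity: 0.91 × 0.38 = 0.3458.
The remaining 9% of clearance is unaffected.
Relative clearance = 0.3458 + 0.09 = 0.4358.
Css,avg = (dose rate)/CL, so holding Css fixed requires dose ∝ CL: 300 × 0.4358 = 131 mg.

131 mg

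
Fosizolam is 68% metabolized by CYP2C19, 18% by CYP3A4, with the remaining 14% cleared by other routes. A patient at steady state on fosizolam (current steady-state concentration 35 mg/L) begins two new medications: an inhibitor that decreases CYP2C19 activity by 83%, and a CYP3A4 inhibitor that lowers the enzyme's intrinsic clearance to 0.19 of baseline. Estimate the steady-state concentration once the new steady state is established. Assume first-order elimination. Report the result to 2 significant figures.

1.2 × 10² mg/L

The CYP2C19 pathway (68% of clearance) is reduced to 0.17× activity: 0.68 × 0.17 = 0.1156.
The CYP3A4 pathway (18% of clearance) falls to 0.19× activity: 0.18 × 0.19 = 0.0342.
The remaining 14% of clearance is unaffected.
Relative clearance = 0.1156 + 0.0342 + 0.14 = 0.2898.
New steady-state concentration = 35 / 0.2898 = 1.2 × 10² mg/L (concentration scales inversely with clearance).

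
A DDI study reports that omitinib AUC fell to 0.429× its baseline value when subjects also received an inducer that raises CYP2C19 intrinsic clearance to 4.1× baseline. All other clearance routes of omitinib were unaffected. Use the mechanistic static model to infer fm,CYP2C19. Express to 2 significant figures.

0.43

Write x for the fraction cleared via CYP2C19. The observed AUC change means clearance rose to 1/0.429 = 2.331 of baseline.
Only the CYP2C19 route changed, so 2.331 = x·4.1 + (1 − x), giving x = 0.43.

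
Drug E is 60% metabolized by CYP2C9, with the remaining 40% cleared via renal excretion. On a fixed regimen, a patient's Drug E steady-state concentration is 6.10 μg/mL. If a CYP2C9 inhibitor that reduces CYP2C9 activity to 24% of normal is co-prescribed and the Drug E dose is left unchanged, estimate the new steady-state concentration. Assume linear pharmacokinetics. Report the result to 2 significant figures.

The CYP2C9 pathway (60% of clearance) drops to 0.24× activity: 0.6 × 0.24 = 0.144.
The remaining 40% of clearance is unaffected.
Relative clearance = 0.144 + 0.4 = 0.544.
New steady-state concentration = baseline ÷ relative clearance = 6.10 / 0.544 = 11 μg/mL.

11 μg/mL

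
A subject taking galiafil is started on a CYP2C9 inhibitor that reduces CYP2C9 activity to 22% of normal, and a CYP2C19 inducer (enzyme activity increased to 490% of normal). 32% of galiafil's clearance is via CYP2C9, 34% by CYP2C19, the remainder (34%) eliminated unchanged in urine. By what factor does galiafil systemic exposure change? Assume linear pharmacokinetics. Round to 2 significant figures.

0.48

The CYP2C9 pathway (32% of clearance) falls to 0.22× activity: 0.32 × 0.22 = 0.0704.
The CYP2C19 pathway (34% of clearance) rises to 4.9× activity: 0.34 × 4.9 = 1.666.
Non-CYP routes (34%) are unchanged.
Relative clearance = 0.0704 + 1.666 + 0.34 = 2.0764.
Net systemic exposure ratio = 1 / 2.0764 = 0.48.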